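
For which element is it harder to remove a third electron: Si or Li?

Li

Consider each +2 ion: Si²⁺ still has 2 valence electrons; Li²⁺ is already 1 electron into the core.
Pulling an electron out of a noble-gas core costs far more than removing a remaining valence electron, so Li sits at the high end of IE_3.
The numbers (kJ/mol): Si 3232, Li 11815.
Putting it together, IE_3: Si < Li.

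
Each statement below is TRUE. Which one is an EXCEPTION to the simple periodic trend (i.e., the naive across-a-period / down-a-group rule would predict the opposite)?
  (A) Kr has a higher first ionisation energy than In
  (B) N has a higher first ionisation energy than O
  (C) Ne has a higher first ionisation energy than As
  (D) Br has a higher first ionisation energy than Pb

(B)

The general trend: first ionisation energy increases across a period and decreases down a group.
(A) Kr (period 4, group 18) vs In (period 5, group 13): the stated order agrees with the simple trend.
(B) N (period 2, group 15) vs O (period 2, group 16): the stated order contradicts the simple trend.
(C) Ne (period 2, group 18) vs As (period 4, group 15): the stated order agrees with the simple trend.
(D) Br (period 4, group 17) vs Pb (period 6, group 14): the stated order agrees with the simple trend.
The exception is (B): pairing an electron in O's 2p⁴ costs repulsion energy, so O ionizes more easily than half-filled N (2p³).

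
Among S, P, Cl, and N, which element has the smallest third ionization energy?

After 2 electrons have been removed, what remains? S²⁺ still has 4 valence electrons; P²⁺ still has 3 valence electrons; Cl²⁺ still has 5 valence electrons; N²⁺ still has 3 valence electrons.
All are still removing valence electrons, so compare the +2 ions as you would atoms: IE_3 generally rises across a period (higher Z_eff) and falls down a group (larger shell), subject to the usual subshell exceptions.
Valence configurations: S²⁺ [Ne]3s²3p², P²⁺ [Ne]3s²3p¹, Cl²⁺ [Ne]3s²3p³, N²⁺ [He]2s²2p¹.
Tabulated IE_3 (kJ/mol): S 3357, P 2914, Cl 3822, N 4578.
Hence IE_3: P < S < Cl < N.

P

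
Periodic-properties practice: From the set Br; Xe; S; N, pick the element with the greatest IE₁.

N

N is in period 2, group 15; S is in period 3, group 16; Br is in period 4, group 17; Xe is in period 5, group 18.
Removing the outermost electron gets harder across a period and easier down a group.
These sit on a diagonal, where the across-period and down-group effects partly cancel.
Br > S: the two effects oppose for this pair; the across-period effect wins (1140 vs 1000 kJ/mol).
Xe > Br: period and group pull opposite ways; the across-period shift dominates (1170 vs 1140 kJ/mol).
N > Xe: period and group pull opposite ways; the down-group shift dominates (1402 vs 1170 kJ/mol).
Tabulated first ionization energy (kJ/mol): N 1402, S 1000, Br 1140, Xe 1170.
The greatest IE₁ among these belongs to N.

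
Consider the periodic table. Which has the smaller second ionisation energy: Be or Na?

Be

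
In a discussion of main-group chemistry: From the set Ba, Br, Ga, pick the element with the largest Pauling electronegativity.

Br

Ga is in period 4, group 13; Br is in period 4, group 17; Ba is in period 6, group 2.
Electronegativity increases across a period and decreases down a group, tracking effective nuclear charge and atomic size.
These span different periods and groups, so the two trends combine.
Ga > Ba: relative to Ba, both the across-period and down-group shifts push Ga's electronegativity up.
Br > Ga: Br lies to the right of Ga in period 4, so the across-period effect alone puts Br higher.
Approximate values (Pauling): Ga 1.81, Br 2.96, Ba 0.89.
The largest Pauling electronegativity among these belongs to Br.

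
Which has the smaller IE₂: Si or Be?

Si

IE_2 is the cost of taking one more electron from the +1 cation: Si⁺ still has 3 valence electrons; Be⁺ still has 1 valence electron.
All are still removing valence electrons, so compare the +1 ions as you would atoms: IE_2 generally rises across a period (higher Z_eff) and falls down a group (larger shell), subject to the usual subshell exceptions.
Valence configurations: Si⁺ [Ne]3s²3p¹, Be⁺ [He]2s¹.
The numbers (kJ/mol): Si 1577, Be 1757.
Overall IE_2 order: Si < Be.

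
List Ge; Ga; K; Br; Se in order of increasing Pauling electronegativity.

K < Ga < Ge < Se < Br

K is in period 4, group 1; Ga is in period 4, group 13; Ge is in period 4, group 14; Se is in period 4, group 16; Br is in period 4, group 17.
Atoms toward the upper right of the periodic table pull bonding electrons most strongly.
All lie in period 4, so electronegativity increases left to right.
So from lowest to highest: K < Ga < Ge < Se < Br.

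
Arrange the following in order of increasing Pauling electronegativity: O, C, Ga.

Ga, C, O

C is in period 2, group 14; O is in period 2, group 16; Ga is in period 4, group 13.
Electronegativity increases across a period and decreases down a group, tracking effective nuclear charge and atomic size.
Neither a single period nor a single group — weigh both effects.
C > Ga: both effects reinforce here, so C is clearly the higher of the two.
O > C: O lies to the right of C in period 2, so the across-period effect alone puts O higher.
Approximate values (Pauling): C 2.55, O 3.44, Ga 1.81.
So from lowest to highest: Ga < C < O.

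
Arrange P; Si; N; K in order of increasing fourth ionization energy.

After 3 electrons have been removed, what remains? P³⁺ still has 2 valence electrons; Si³⁺ still has 1 valence electron; N³⁺ still has 2 valence electrons; K³⁺ is already 2 electrons into the core.
Usually core removal costs more than valence removal, but here the competition is close: a tightly held n=2 valence electron can cost more to remove than an n=3 core electron, so the actual values have to decide it.
Valence configurations: P³⁺ [Ne]3s², Si³⁺ [Ne]3s¹, N³⁺ [He]2s².
Tabulated IE_4 (kJ/mol): P 4964, Si 4356, N 7475, K 5877.
Overall IE_4 order: Si < P < K < N.

Si < P < K < N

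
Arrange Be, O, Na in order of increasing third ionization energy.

O < Na < Be

After 2 electrons have been removed, what remains? Be²⁺ is the bare [He] core; O²⁺ still has 4 valence electrons; Na²⁺ is already 1 electron into the core.
Pulling an electron out of a noble-gas core costs far more than removing a remaining valence electron, so Na and Be sit at the high end of IE_3.
The numbers (kJ/mol): Be 14849, O 5300, Na 6910.
So the third ionization energies run O < Na < Be.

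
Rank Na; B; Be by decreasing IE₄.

B > Be > Na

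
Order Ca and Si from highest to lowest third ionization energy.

IE_3 is the cost of taking one more electron from the +2 cation: Ca²⁺ is the bare [Ar] core; Si²⁺ still has 2 valence electrons.
Breaking into a closed-shell core is much more expensive than removing a leftover valence electron — Ca has the largest IE_3 here.
Tabulated IE_3 (kJ/mol): Ca 4912, Si 3232.
Hence IE_3: Si < Ca.

Ca > Si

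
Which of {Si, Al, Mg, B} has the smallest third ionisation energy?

After 2 electrons have been removed, what remains? Si²⁺ still has 2 valence electrons; Al²⁺ still has 1 valence electron; Mg²⁺ is the bare [Ne] core; B²⁺ still has 1 valence electron.
Pulling an electron out of a noble-gas core costs far more than removing a remaining valence electron, so Mg sits at the high end of IE_3.
Valence configurations: Si²⁺ [Ne]3s², Al²⁺ [Ne]3s¹, B²⁺ [He]2s¹.
Tabulated IE_3 (kJ/mol): Si 3232, Al 2745, Mg 7733, B 3660.
Hence IE_3: Al < Si < B < Mg.

Al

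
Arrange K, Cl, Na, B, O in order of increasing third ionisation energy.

B < Cl < K < O < Na

After 2 electrons have been removed, what remains? K²⁺ is already 1 electron into the core; Cl²⁺ still has 5 valence electrons; Na²⁺ is already 1 electron into the core; B²⁺ still has 1 valence electron; O²⁺ still has 4 valence electrons.
Usually core removal costs more than valence removal, but here the competition is close: a tightly held n=2 valence electron can cost more to remove than an n=3 core electron, so the actual values have to decide it.
Valence configurations: Cl²⁺ [Ne]3s²3p³, B²⁺ [He]2s¹, O²⁺ [He]2s²2p².
The numbers (kJ/mol): K 4420, Cl 3822, Na 6910, B 3660, O 5300.
So the third ionization energies run B < Cl < K < O < Na.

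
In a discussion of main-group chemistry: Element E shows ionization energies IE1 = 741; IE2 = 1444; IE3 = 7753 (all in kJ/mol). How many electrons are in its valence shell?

Look for the largest jump between consecutive ionization energies: IE3/IE2 ≈ 5.4, far larger than any earlier ratio.
That jump marks the point where a core electron is being removed. So the atom has 2 valence electrons.

2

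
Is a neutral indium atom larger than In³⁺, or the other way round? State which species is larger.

In

Forming In³⁺ removes 3 electrons from In. Fewer electrons for the same nuclear charge means less shielding and a higher Z_eff on the remaining electrons, and for main-group metals the entire outer shell is lost.
A cation is smaller than its parent atom: In³⁺ < In.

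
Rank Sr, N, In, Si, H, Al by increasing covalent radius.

H < N < Si < Al < In < Sr

H is in period 1, group 1; N is in period 2, group 15; Al is in period 3, group 13; Si is in period 3, group 14; Sr is in period 5, group 2; In is in period 5, group 13.
Moving right in a period, electrons are added to the same shell under a stronger nuclear pull, so atoms get smaller; moving down, a new shell is opened and atoms get larger.
These span different periods and groups, so the two trends combine.
N > H: the two effects oppose for this pair; the down-group effect wins (71 vs 32 pm).
Si > N: relative to N, both the across-period and down-group shifts push Si's atomic radius up.
Al > Si: Al lies to the left of Si in period 3, so the across-period effect alone puts Al larger.
In > Al: they share group 13; the group trend gives In the larger value.
Sr > In: Sr lies to the left of In in period 5, so the across-period effect alone puts Sr larger.
For reference (pm): H 32, N 71, Al 126, Si 116, Sr 185, In 142.
So from smallest to largest: H < N < Si < Al < In < Sr.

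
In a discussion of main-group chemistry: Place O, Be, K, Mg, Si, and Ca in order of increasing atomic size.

Be is in period 2, group 2; O is in period 2, group 16; Mg is in period 3, group 2; Si is in period 3, group 14; K is in period 4, group 1; Ca is in period 4, group 2.
Across a period the added protons contract the valence shell; down a group each new principal shell makes the atom larger.
Here both period and group differ, so the two effects have to be weighed against each other.
Be > O: both are in period 2; the period trend gives Be the larger value.
Si > Be: the two effects oppose for this pair; the down-group effect wins (116 vs 102 pm).
Mg > Si: both are in period 3; the period trend gives Mg the larger value.
Ca > Mg: Ca sits below Mg in group 2, so the down-group effect alone puts Ca larger.
K > Ca: both are in period 4; the period trend gives K the larger value.
For reference (pm): Be 102, O 63, Mg 139, Si 116, K 196, Ca 171.
So from smallest to largest: O < Be < Si < Mg < Ca < K.

O, Be, Si, Mg, Ca, K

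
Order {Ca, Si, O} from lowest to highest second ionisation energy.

Ca < Si < O

Consider each +1 ion: Ca⁺ still has 1 valence electron; Si⁺ still has 3 valence electrons; O⁺ still has 5 valence electrons.
All are still removing valence electrons, so compare the +1 ions as you would atoms: IE_2 generally rises across a period (higher Z_eff) and falls down a group (larger shell), subject to the usual subshell exceptions.
Valence configurations: Ca⁺ [Ar]4s¹, Si⁺ [Ne]3s²3p¹, O⁺ [He]2s²2p³.
The numbers (kJ/mol): Ca 1145, Si 1577, O 3388.
Overall IE_2 order: Ca < Si < O.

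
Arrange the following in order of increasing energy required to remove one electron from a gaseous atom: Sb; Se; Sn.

IE₁ increases left→right with effective nuclear charge and decreases top→bottom as the valence shell moves farther out.
Here both period and group differ, so the two effects have to be weighed against each other.
Sb > Sn: Sb lies to the right of Sn in period 5, so the across-period effect alone puts Sb higher.
Se > Sb: relative to Sb, both the across-period and down-group shifts push Se's first ionization energy up.
For reference (kJ/mol): Se 941, Sn 709, Sb 831.
So from lowest to highest: Sn < Sb < Se.

Sn < Sb < Se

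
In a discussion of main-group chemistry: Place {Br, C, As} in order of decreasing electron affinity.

Br > C > As

EA tends to increase across a period and decrease down a group, though the pattern is less regular than for IE or radius.
Here both period and group differ, so the two effects have to be weighed against each other.
C > As: period and group pull opposite ways; the down-group shift dominates (122 vs 78 kJ/mol).
Br > C: the two effects oppose for this pair; the across-period effect wins (325 vs 122 kJ/mol).
For reference (kJ/mol): C 122, As 78, Br 325.
So from highest to lowest: Br > C > As.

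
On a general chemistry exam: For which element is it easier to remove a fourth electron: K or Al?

K

The fourth ionization energy removes an electron from the +3 ion. For each element: K³⁺ is already 2 electrons into the core; Al³⁺ is the bare [Ne] core.
All of these are removing an electron from a noble-gas core or deeper; the smaller core (lower principal quantum number) is held far more tightly, and within a period the higher nuclear charge binds the same core more tightly.
Approximate IE_4 values (kJ/mol): K 5877, Al 11577.
So the fourth ionization energies run K < Al.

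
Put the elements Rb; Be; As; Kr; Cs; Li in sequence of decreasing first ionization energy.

Kr > As > Be > Li > Rb > Cs

IE₁ increases left→right with effective nuclear charge and decreases top→bottom as the valence shell moves farther out.
These span different periods and groups, so the two trends combine.
Rb > Cs: Rb sits above Cs in group 1, so the down-group effect alone puts Rb higher.
Li > Rb: they share group 1; the group trend gives Li the larger value.
Be > Li: Be lies to the right of Li in period 2, so the across-period effect alone puts Be higher.
As > Be: the two effects oppose for this pair; the across-period effect wins (947 vs 900 kJ/mol).
Kr > As: Kr lies to the right of As in period 4, so the across-period effect alone puts Kr higher.
Tabulated first ionization energy (kJ/mol): Li 520, Be 900, As 947, Kr 1351, Rb 403, Cs 376.
So from highest to lowest: Kr > As > Be > Li > Rb > Cs.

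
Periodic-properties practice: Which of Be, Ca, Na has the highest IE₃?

Be

Consider each +2 ion: Be²⁺ is the bare [He] core; Ca²⁺ is the bare [Ar] core; Na²⁺ is already 1 electron into the core.
All of these are removing an electron from a noble-gas core or deeper; the smaller core (lower principal quantum number) is held far more tightly, and within a period the higher nuclear charge binds the same core more tightly.
The numbers (kJ/mol): Be 14849, Ca 4912, Na 6910.
Hence IE_3: Ca < Na < Be.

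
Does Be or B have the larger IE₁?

Be is in period 2, group 2; B is in period 2, group 13.
First ionization energy rises across a period (greater Z_eff holds electrons more tightly) and falls down a group (valence electrons are farther from the nucleus).
All lie in period 2; the across-period trend (first ionization energy increases left to right) applies, with the exception below.
Note the exception: Be has a higher first ionization energy than B, contrary to the simple trend — removing B's lone 2p electron is easier than breaking Be's filled 2s².
Tabulated first ionization energy (kJ/mol): Be 900, B 801.
So Be has the larger IE₁ (Be > B).

Be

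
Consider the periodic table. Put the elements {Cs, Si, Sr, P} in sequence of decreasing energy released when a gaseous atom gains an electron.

Si > P > Cs > Sr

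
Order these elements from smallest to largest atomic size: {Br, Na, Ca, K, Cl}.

Na is in period 3, group 1; Cl is in period 3, group 17; K is in period 4, group 1; Ca is in period 4, group 2; Br is in period 4, group 17.
Moving right in a period, electrons are added to the same shell under a stronger nuclear pull, so atoms get smaller; moving down, a new shell is opened and atoms get larger.
Neither a single period nor a single group — weigh both effects.
Br > Cl: Br sits below Cl in group 17, so the down-group effect alone puts Br larger.
Na > Br: period and group pull opposite ways; the across-period shift dominates (155 vs 114 pm).
Ca > Na: the two effects oppose for this pair; the down-group effect wins (171 vs 155 pm).
K > Ca: K lies to the left of Ca in period 4, so the across-period effect alone puts K larger.
Tabulated atomic radius (pm): Na 155, Cl 99, K 196, Ca 171, Br 114.
So from smallest to largest: Cl < Br < Na < Ca < K.

Cl, Br, Na, Ca, K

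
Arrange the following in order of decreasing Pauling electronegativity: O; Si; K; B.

B is in period 2, group 13; O is in period 2, group 16; Si is in period 3, group 14; K is in period 4, group 1.
Smaller atoms with higher effective nuclear charge are more electronegative.
Here both period and group differ, so the two effects have to be weighed against each other.
Si > K: relative to K, both the across-period and down-group shifts push Si's electronegativity up.
B > Si: the two effects oppose for this pair; the down-group effect wins (2.04 vs 1.90).
O > B: O lies to the right of B in period 2, so the across-period effect alone puts O higher.
Approximate values (Pauling): B 2.04, O 3.44, Si 1.90, K 0.82.
So from highest to lowest: O > B > Si > K.

O > B > Si > K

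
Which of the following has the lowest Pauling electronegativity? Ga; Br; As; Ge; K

K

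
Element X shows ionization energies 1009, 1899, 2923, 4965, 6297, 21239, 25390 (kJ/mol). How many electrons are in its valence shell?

Look for the largest jump between consecutive ionization energies: IE6/IE5 ≈ 3.4, far larger than any earlier ratio.
That jump marks the point where a core electron is being removed. So the atom has 5 valence electrons.

5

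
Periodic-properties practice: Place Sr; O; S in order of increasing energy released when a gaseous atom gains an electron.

Sr < O < S

O is in period 2, group 16; S is in period 3, group 16; Sr is in period 5, group 2.
Atoms with high Z_eff and room in the valence shell (especially the halogens) have the most exothermic electron affinities.
These span different periods and groups, so the two trends combine.
O > Sr: relative to Sr, both the across-period and down-group shifts push O's electron affinity up.
S > O: this pair runs against the simple trend — see the exception note.
Note the exception: S has a higher electron affinity than O, contrary to the simple trend — the compact 2p subshell of O repels the added electron more than S's larger 3p does.
For reference (kJ/mol): O 141, S 200, Sr 5.
So from lowest to highest: Sr < O < S.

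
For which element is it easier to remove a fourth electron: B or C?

C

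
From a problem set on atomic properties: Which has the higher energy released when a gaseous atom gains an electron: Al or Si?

Si

Al is in period 3, group 13; Si is in period 3, group 14.
Adding an electron releases more energy for atoms nearer the top right (short of the noble gases).
All lie in period 3, so electron affinity increases left to right.
So Si has the higher energy released when a gaseous atom gains an electron (Si > Al).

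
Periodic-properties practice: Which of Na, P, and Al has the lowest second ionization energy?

IE_2 is the cost of taking one more electron from the +1 cation: Na⁺ is the bare [Ne] core; P⁺ still has 4 valence electrons; Al⁺ still has 2 valence electrons.
Core electrons are held far more tightly than valence electrons, so Na tops the IE_2 order.
Valence configurations: P⁺ [Ne]3s²3p², Al⁺ [Ne]3s².
Approximate IE_2 values (kJ/mol): Na 4562, P 1907, Al 1817.
Putting it together, IE_2: Al < P < Na.

Al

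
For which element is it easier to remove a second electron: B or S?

After 1 electron has been removed, what remains? B⁺ still has 2 valence electrons; S⁺ still has 5 valence electrons.
All are still removing valence electrons, so compare the +1 ions as you would atoms: IE_2 generally rises across a period (higher Z_eff) and falls down a group (larger shell), subject to the usual subshell exceptions.
Valence configurations: B⁺ [He]2s², S⁺ [Ne]3s²3p³.
Approximate IE_2 values (kJ/mol): B 2427, S 2252.
Putting it together, IE_2: S < B.

S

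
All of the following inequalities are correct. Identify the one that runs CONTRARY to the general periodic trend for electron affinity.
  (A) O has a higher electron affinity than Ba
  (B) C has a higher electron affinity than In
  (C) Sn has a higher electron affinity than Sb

The general trend: electron affinity increases across a period and decreases down a group.
(A) O (period 2, group 16) vs Ba (period 6, group 2): the stated order agrees with the simple trend.
(B) C (period 2, group 14) vs In (period 5, group 13): the stated order agrees with the simple trend.
(C) Sn (period 5, group 14) vs Sb (period 5, group 15): the stated order contradicts the simple trend.
The exception is (C): adding an electron to Sb's half-filled 5p³ is unfavourable, so Sn has the more exothermic EA.

(C)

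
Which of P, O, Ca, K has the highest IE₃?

O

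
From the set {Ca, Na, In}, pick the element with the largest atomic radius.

Na is in period 3, group 1; Ca is in period 4, group 2; In is in period 5, group 13.
Radius decreases left→right (rising Z_eff, same n) and increases top→bottom (higher n).
A diagonal step moves right (one effect) and down (the opposite effect) at once.
Na > In: the two effects oppose for this pair; the across-period effect wins (155 vs 142 pm).
Ca > Na: the two effects oppose for this pair; the down-group effect wins (171 vs 155 pm).
For reference (pm): Na 155, Ca 171, In 142.
The largest atomic radius among these belongs to Ca.

Ca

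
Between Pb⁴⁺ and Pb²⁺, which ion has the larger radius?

Pb²⁺

Both ions have Z = 82 protons, but Pb⁴⁺ has lost more electrons, so its remaining electrons feel a larger effective nuclear charge per electron and are pulled in more tightly.
Higher positive charge → smaller ion, so Pb²⁺ > Pb⁴⁺.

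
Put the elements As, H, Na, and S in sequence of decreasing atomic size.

H is in period 1, group 1; Na is in period 3, group 1; S is in period 3, group 16; As is in period 4, group 15.
Atomic radius shrinks across a period as nuclear charge pulls the same shell inward, and grows down a group as new shells are added.
Here both period and group differ, so the two effects have to be weighed against each other.
S > H: the two effects oppose for this pair; the down-group effect wins (103 vs 32 pm).
As > S: both effects reinforce here, so As is clearly the larger of the two.
Na > As: period and group pull opposite ways; the across-period shift dominates (155 vs 121 pm).
Approximate values (pm): H 32, Na 155, S 103, As 121.
So from largest to smallest: Na > As > S > H.

Na, As, S, H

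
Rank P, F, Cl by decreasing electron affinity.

Electron affinity generally becomes more exothermic across a period toward the halogens and less exothermic down a group.
Here both period and group differ, so the two effects have to be weighed against each other.
F > P: relative to P, both the across-period and down-group shifts push F's electron affinity up.
Cl > F: this pair runs against the simple trend — see the exception note.
Note the exception: Cl has a higher electron affinity than F, contrary to the simple trend — F's small 2p subshell makes the incoming electron feel strong e⁻–e⁻ repulsion, so Cl actually releases more energy on gaining an electron.
For reference (kJ/mol): F 328, P 72, Cl 349.
So from highest to lowest: Cl > F > P.

Cl > F > P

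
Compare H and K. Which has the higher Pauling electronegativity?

H

H is in period 1, group 1; K is in period 4, group 1.
Smaller atoms with higher effective nuclear charge are more electronegative.
All are in group 1, so electronegativity increases up the group.
So H has the higher Pauling electronegativity (H > K).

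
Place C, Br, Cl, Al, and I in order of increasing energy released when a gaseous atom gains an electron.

Al < C < I < Br < Cl

C is in period 2, group 14; Al is in period 3, group 13; Cl is in period 3, group 17; Br is in period 4, group 17; I is in period 5, group 17.
Atoms with high Z_eff and room in the valence shell (especially the halogens) have the most exothermic electron affinities.
Here both period and group differ, so the two effects have to be weighed against each other.
C > Al: relative to Al, both the across-period and down-group shifts push C's electron affinity up.
I > C: period and group pull opposite ways; the across-period shift dominates (295 vs 122 kJ/mol).
Br > I: Br sits above I in group 17, so the down-group effect alone puts Br higher.
Cl > Br: Cl sits above Br in group 17, so the down-group effect alone puts Cl higher.
Approximate values (kJ/mol): C 122, Al 42, Cl 349, Br 325, I 295.
So from lowest to highest: Al < C < I < Br < Cl.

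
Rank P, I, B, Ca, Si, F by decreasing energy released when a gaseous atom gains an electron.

F > I > Si > P > B > Ca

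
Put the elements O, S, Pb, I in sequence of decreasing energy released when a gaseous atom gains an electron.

I, S, O, Pb

O is in period 2, group 16; S is in period 3, group 16; I is in period 5, group 17; Pb is in period 6, group 14.
Adding an electron releases more energy for atoms nearer the top right (short of the noble gases).
These span different periods and groups, so the two trends combine.
O > Pb: both effects reinforce here, so O is clearly the higher of the two.
S > O: this pair runs against the simple trend — see the exception note.
I > S: the two effects oppose for this pair; the across-period effect wins (295 vs 200 kJ/mol).
Note the exception: S has a higher electron affinity than O, contrary to the simple trend — the compact 2p subshell of O repels the added electron more than S's larger 3p does.
Tabulated electron affinity (kJ/mol): O 141, S 200, I 295, Pb 35.
So from highest to lowest: I > S > O > Pb.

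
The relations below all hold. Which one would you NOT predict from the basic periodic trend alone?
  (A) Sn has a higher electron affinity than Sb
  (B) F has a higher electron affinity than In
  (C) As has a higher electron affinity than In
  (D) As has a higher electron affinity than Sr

The general trend: electron affinity increases across a period and decreases down a group.
(A) Sn (period 5, group 14) vs Sb (period 5, group 15): the stated order contradicts the simple trend.
(B) F (period 2, group 17) vs In (period 5, group 13): the stated order agrees with the simple trend.
(C) As (period 4, group 15) vs In (period 5, group 13): the stated order agrees with the simple trend.
(D) As (period 4, group 15) vs Sr (period 5, group 2): the stated order agrees with the simple trend.
The exception is (A): adding an electron to Sb's half-filled 5p³ is unfavourable, so Sn has the more exothermic EA.

(A)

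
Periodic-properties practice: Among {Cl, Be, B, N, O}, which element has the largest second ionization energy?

The second ionization energy removes an electron from the +1 ion. For each element: Cl⁺ still has 6 valence electrons; Be⁺ still has 1 valence electron; B⁺ still has 2 valence electrons; N⁺ still has 4 valence electrons; O⁺ still has 5 valence electrons.
All are still removing valence electrons, so compare the +1 ions as you would atoms: IE_2 generally rises across a period (higher Z_eff) and falls down a group (larger shell), subject to the usual subshell exceptions.
Valence configurations: Cl⁺ [Ne]3s²3p⁴, Be⁺ [He]2s¹, B⁺ [He]2s², N⁺ [He]2s²2p², O⁺ [He]2s²2p³.
The numbers (kJ/mol): Cl 2298, Be 1757, B 2427, N 2856, O 3388.
So the second ionization energies run Be < Cl < B < N < O.

O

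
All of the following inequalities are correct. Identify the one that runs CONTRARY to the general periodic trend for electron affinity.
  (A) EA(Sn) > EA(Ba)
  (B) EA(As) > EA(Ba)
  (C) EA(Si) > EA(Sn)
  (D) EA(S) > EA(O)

(D)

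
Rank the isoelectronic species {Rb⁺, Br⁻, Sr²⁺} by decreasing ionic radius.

All of these have 36 electrons, so size is governed by nuclear charge alone: the more protons, the stronger the pull on the same electron cloud, and the smaller the ion.
Nuclear charges: Sr²⁺ (Z=38), Rb⁺ (Z=37), Br⁻ (Z=35).
Largest to smallest: Br⁻ > Rb⁺ > Sr²⁺.

Br⁻ > Rb⁺ > Sr²⁺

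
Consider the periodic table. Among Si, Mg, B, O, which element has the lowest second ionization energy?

Consider each +1 ion: Si⁺ still has 3 valence electrons; Mg⁺ still has 1 valence electron; B⁺ still has 2 valence electrons; O⁺ still has 5 valence electrons.
All are still removing valence electrons, so compare the +1 ions as you would atoms: IE_2 generally rises across a period (higher Z_eff) and falls down a group (larger shell), subject to the usual subshell exceptions.
Valence configurations: Si⁺ [Ne]3s²3p¹, Mg⁺ [Ne]3s¹, B⁺ [He]2s², O⁺ [He]2s²2p³.
The numbers (kJ/mol): Si 1577, Mg 1451, B 2427, O 3388.
So the second ionization energies run Mg < Si < B < O.

Mg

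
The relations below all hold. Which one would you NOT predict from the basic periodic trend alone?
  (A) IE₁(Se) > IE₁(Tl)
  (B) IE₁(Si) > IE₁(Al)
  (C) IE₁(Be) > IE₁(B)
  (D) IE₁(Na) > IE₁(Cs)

(C)

The general trend: IE₁ increases across a period and decreases down a group.
(A) Se (period 4, group 16) vs Tl (period 6, group 13): the stated order agrees with the simple trend.
(B) Si (period 3, group 14) vs Al (period 3, group 13): the stated order agrees with the simple trend.
(C) Be (period 2, group 2) vs B (period 2, group 13): the stated order contradicts the simple trend.
(D) Na (period 3, group 1) vs Cs (period 6, group 1): the stated order agrees with the simple trend.
The exception is (C): removing B's lone 2p electron is easier than breaking Be's filled 2s².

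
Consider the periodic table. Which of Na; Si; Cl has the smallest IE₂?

Si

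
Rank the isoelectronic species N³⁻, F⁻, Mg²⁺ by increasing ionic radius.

All of these have 10 electrons, so size is governed by nuclear charge alone: the more protons, the stronger the pull on the same electron cloud, and the smaller the ion.
Nuclear charges: Mg²⁺ (Z=12), F⁻ (Z=9), N³⁻ (Z=7).
Smallest to largest: Mg²⁺ < F⁻ < N³⁻.

Mg²⁺ < F⁻ < N³⁻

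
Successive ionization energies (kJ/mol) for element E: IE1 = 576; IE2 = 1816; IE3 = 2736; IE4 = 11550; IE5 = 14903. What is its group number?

Group 13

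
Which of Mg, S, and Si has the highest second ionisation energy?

S

IE_2 is the cost of taking one more electron from the +1 cation: Mg⁺ still has 1 valence electron; S⁺ still has 5 valence electrons; Si⁺ still has 3 valence electrons.
All are still removing valence electrons, so compare the +1 ions as you would atoms: IE_2 generally rises across a period (higher Z_eff) and falls down a group (larger shell), subject to the usual subshell exceptions.
Valence configurations: Mg⁺ [Ne]3s¹, S⁺ [Ne]3s²3p³, Si⁺ [Ne]3s²3p¹.
Tabulated IE_2 (kJ/mol): Mg 1451, S 2252, Si 1577.
Putting it together, IE_2: Mg < Si < S.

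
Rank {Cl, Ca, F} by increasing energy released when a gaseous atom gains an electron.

Ca < F < Cl

F is in period 2, group 17; Cl is in period 3, group 17; Ca is in period 4, group 2.
EA tends to increase across a period and decrease down a group, though the pattern is less regular than for IE or radius.
These span different periods and groups, so the two trends combine.
F > Ca: relative to Ca, both the across-period and down-group shifts push F's electron affinity up.
Cl > F: this pair runs against the simple trend — see the exception note.
Note the exception: Cl has a higher electron affinity than F, contrary to the simple trend — F's small 2p subshell makes the incoming electron feel strong e⁻–e⁻ repulsion, so Cl actually releases more energy on gaining an electron.
For reference (kJ/mol): F 328, Cl 349, Ca 2.
So from lowest to highest: Ca < F < Cl.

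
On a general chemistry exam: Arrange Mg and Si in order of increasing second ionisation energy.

Mg < Si

After 1 electron has been removed, what remains? Mg⁺ still has 1 valence electron; Si⁺ still has 3 valence electrons.
All are still removing valence electrons, so compare the +1 ions as you would atoms: IE_2 generally rises across a period (higher Z_eff) and falls down a group (larger shell), subject to the usual subshell exceptions.
Valence configurations: Mg⁺ [Ne]3s¹, Si⁺ [Ne]3s²3p¹.
Tabulated IE_2 (kJ/mol): Mg 1451, Si 1577.
Hence IE_2: Mg < Si.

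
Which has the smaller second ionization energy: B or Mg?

Mg

After 1 electron has been removed, what remains? B⁺ still has 2 valence electrons; Mg⁺ still has 1 valence electron.
All are still removing valence electrons, so compare the +1 ions as you would atoms: IE_2 generally rises across a period (higher Z_eff) and falls down a group (larger shell), subject to the usual subshell exceptions.
Valence configurations: B⁺ [He]2s², Mg⁺ [Ne]3s¹.
The numbers (kJ/mol): B 2427, Mg 1451.
Putting it together, IE_2: Mg < B.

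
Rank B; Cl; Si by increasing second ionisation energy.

Si, Cl, B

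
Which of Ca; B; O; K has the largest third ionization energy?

O

The third ionization energy removes an electron from the +2 ion. For each element: Ca²⁺ is the bare [Ar] core; B²⁺ still has 1 valence electron; O²⁺ still has 4 valence electrons; K²⁺ is already 1 electron into the core.
Usually core removal costs more than valence removal, but here the competition is close: a tightly held n=2 valence electron can cost more to remove than an n=3 core electron, so the actual values have to decide it.
Valence configurations: B²⁺ [He]2s¹, O²⁺ [He]2s²2p².
The numbers (kJ/mol): Ca 4912, B 3660, O 5300, K 4420.
Putting it together, IE_3: B < K < Ca < O.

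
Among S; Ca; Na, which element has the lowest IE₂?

After 1 electron has been removed, what remains? S⁺ still has 5 valence electrons; Ca⁺ still has 1 valence electron; Na⁺ is the bare [Ne] core.
Core electrons are held far more tightly than valence electrons, so Na tops the IE_2 order.
Valence configurations: S⁺ [Ne]3s²3p³, Ca⁺ [Ar]4s¹.
The numbers (kJ/mol): S 2252, Ca 1145, Na 4562.
So the second ionization energies run Ca < S < Na.

Ca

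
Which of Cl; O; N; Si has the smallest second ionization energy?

Si

IE_2 is the cost of taking one more electron from the +1 cation: Cl⁺ still has 6 valence electrons; O⁺ still has 5 valence electrons; N⁺ still has 4 valence electrons; Si⁺ still has 3 valence electrons.
All are still removing valence electrons, so compare the +1 ions as you would atoms: IE_2 generally rises across a period (higher Z_eff) and falls down a group (larger shell), subject to the usual subshell exceptions.
Valence configurations: Cl⁺ [Ne]3s²3p⁴, O⁺ [He]2s²2p³, N⁺ [He]2s²2p², Si⁺ [Ne]3s²3p¹.
Approximate IE_2 values (kJ/mol): Cl 2298, O 3388, N 2856, Si 1577.
Hence IE_2: Si < Cl < N < O.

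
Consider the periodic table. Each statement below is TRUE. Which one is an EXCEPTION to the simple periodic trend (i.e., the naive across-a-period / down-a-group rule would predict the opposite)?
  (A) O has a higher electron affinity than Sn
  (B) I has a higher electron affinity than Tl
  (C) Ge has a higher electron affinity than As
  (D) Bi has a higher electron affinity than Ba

(C)

The general trend: electron affinity increases across a period and decreases down a group.
(A) O (period 2, group 16) vs Sn (period 5, group 14): the stated order agrees with the simple trend.
(B) I (period 5, group 17) vs Tl (period 6, group 13): the stated order agrees with the simple trend.
(C) Ge (period 4, group 14) vs As (period 4, group 15): the stated order contradicts the simple trend.
(D) Bi (period 6, group 15) vs Ba (period 6, group 2): the stated order agrees with the simple trend.
The exception is (C): adding an electron to As's half-filled 4p³ is unfavourable, so Ge (4p²) has the more exothermic EA.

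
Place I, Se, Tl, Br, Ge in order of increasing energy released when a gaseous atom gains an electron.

Ge is in period 4, group 14; Se is in period 4, group 16; Br is in period 4, group 17; I is in period 5, group 17; Tl is in period 6, group 13.
Atoms with high Z_eff and room in the valence shell (especially the halogens) have the most exothermic electron affinities.
These span different periods and groups, so the two trends combine.
Ge > Tl: relative to Tl, both the across-period and down-group shifts push Ge's electron affinity up.
Se > Ge: both are in period 4; the period trend gives Se the larger value.
I > Se: the two effects oppose for this pair; the across-period effect wins (295 vs 195 kJ/mol).
Br > I: Br sits above I in group 17, so the down-group effect alone puts Br higher.
For reference (kJ/mol): Ge 119, Se 195, Br 325, I 295, Tl 19.
So from lowest to highest: Tl < Ge < Se < I < Br.

Tl < Ge < Se < I < Br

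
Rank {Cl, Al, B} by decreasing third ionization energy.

Cl > B > Al

IE_3 is the cost of taking one more electron from the +2 cation: Cl²⁺ still has 5 valence electrons; Al²⁺ still has 1 valence electron; B²⁺ still has 1 valence electron.
All are still removing valence electrons, so compare the +2 ions as you would atoms: IE_3 generally rises across a period (higher Z_eff) and falls down a group (larger shell), subject to the usual subshell exceptions.
Valence configurations: Cl²⁺ [Ne]3s²3p³, Al²⁺ [Ne]3s¹, B²⁺ [He]2s¹.
Approximate IE_3 values (kJ/mol): Cl 3822, Al 2745, B 3660.
So the third ionization energies run Al < B < Cl.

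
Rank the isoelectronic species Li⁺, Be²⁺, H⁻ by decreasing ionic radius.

H⁻ > Li⁺ > Be²⁺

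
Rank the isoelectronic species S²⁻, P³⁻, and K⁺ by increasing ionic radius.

K⁺ < S²⁻ < P³⁻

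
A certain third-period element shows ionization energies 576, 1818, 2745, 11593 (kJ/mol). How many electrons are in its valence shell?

Look for the largest jump between consecutive ionization energies: IE4/IE3 ≈ 4.2, far larger than any earlier ratio.
That jump marks the point where a core electron is being removed. So the atom has 3 valence electrons.

3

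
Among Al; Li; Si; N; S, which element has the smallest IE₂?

Si

After 1 electron has been removed, what remains? Al⁺ still has 2 valence electrons; Li⁺ is the bare [He] core; Si⁺ still has 3 valence electrons; N⁺ still has 4 valence electrons; S⁺ still has 5 valence electrons.
Pulling an electron out of a noble-gas core costs far more than removing a remaining valence electron, so Li sits at the high end of IE_2.
Valence configurations: Al⁺ [Ne]3s², Si⁺ [Ne]3s²3p¹, N⁺ [He]2s²2p², S⁺ [Ne]3s²3p³.
Si⁺ loses a lone 3p electron whereas Al⁺ must break into a filled 3s² pair, so IE_2(Al) > IE_2(Si) even though Si has the higher nuclear charge.
Approximate IE_2 values (kJ/mol): Al 1817, Li 7298, Si 1577, N 2856, S 2252.
Overall IE_2 order: Si < Al < S < N < Li.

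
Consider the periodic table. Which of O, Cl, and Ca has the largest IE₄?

IE_4 is the cost of taking one more electron from the +3 cation: O³⁺ still has 3 valence electrons; Cl³⁺ still has 4 valence electrons; Ca³⁺ is already 1 electron into the core.
Usually core removal costs more than valence removal, but here the competition is close: a tightly held n=2 valence electron can cost more to remove than an n=3 core electron, so the actual values have to decide it.
Valence configurations: O³⁺ [He]2s²2p¹, Cl³⁺ [Ne]3s²3p².
Tabulated IE_4 (kJ/mol): O 7469, Cl 5159, Ca 6491.
So the fourth ionization energies run Cl < Ca < O.

O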